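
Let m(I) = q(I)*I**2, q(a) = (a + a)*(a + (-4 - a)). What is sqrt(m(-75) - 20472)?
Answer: 4*sqrt(209658) ≈ 1831.5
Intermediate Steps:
q(a) = -8*a (q(a) = (2*a)*(-4) = -8*a)
m(I) = -8*I**3 (m(I) = (-8*I)*I**2 = -8*I**3)
sqrt(m(-75) - 20472) = sqrt(-8*(-75)**3 - 20472) = sqrt(-8*(-421875) - 20472) = sqrt(3375000 - 20472) = sqrt(3354528) = 4*sqrt(209658)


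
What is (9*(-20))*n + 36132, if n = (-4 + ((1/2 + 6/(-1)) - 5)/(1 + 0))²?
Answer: -1713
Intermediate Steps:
n = 841/4 (n = (-4 + ((1*(½) + 6*(-1)) - 5)/1)² = (-4 + ((½ - 6) - 5)*1)² = (-4 + (-11/2 - 5)*1)² = (-4 - 21/2*1)² = (-4 - 21/2)² = (-29/2)² = 841/4 ≈ 210.25)
(9*(-20))*n + 36132 = (9*(-20))*(841/4) + 36132 = -180*841/4 + 36132 = -37845 + 36132 = -1713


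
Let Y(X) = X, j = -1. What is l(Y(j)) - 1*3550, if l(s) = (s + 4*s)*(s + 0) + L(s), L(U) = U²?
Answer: -3544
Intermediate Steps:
l(s) = 6*s² (l(s) = (s + 4*s)*(s + 0) + s² = (5*s)*s + s² = 5*s² + s² = 6*s²)
l(Y(j)) - 1*3550 = 6*(-1)² - 1*3550 = 6*1 - 3550 = 6 - 3550 = -3544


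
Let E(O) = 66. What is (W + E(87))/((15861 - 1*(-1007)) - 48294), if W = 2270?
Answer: -1168/15713 ≈ -0.074333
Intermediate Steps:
(W + E(87))/((15861 - 1*(-1007)) - 48294) = (2270 + 66)/((15861 - 1*(-1007)) - 48294) = 2336/((15861 + 1007) - 48294) = 2336/(16868 - 48294) = 2336/(-31426) = 2336*(-1/31426) = -1168/15713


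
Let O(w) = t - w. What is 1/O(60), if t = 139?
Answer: 1/79 ≈ 0.012658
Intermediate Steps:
O(w) = 139 - w
1/O(60) = 1/(139 - 1*60) = 1/(139 - 60) = 1/79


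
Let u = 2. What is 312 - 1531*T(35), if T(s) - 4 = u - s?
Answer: 44711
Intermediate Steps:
T(s) = 6 - s (T(s) = 4 + (2 - s) = 6 - s)
312 - 1531*T(35) = 312 - 1531*(6 - 1*35) = 312 - 1531*(6 - 35) = 312 - 1531*(-29) = 312 + 44399 = 44711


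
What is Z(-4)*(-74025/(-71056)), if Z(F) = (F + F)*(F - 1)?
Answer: 370125/8882 ≈ 41.671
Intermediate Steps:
Z(F) = 2*F*(-1 + F) (Z(F) = (2*F)*(-1 + F) = 2*F*(-1 + F))
Z(-4)*(-74025/(-71056)) = (2*(-4)*(-1 - 4))*(-74025/(-71056)) = (2*(-4)*(-5))*(-74025*(-1/71056)) = 40*(74025/71056) = 370125/8882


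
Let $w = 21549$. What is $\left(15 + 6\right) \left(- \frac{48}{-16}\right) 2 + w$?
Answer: $21675$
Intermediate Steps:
$\left(15 + 6\right) \left(- \frac{48}{-16}\right) 2 + w = \left(15 + 6\right) \left(- \frac{48}{-16}\right) 2 + 21549 = 21 \left(\left(-48\right) \left(- \frac{1}{16}\right)\right) 2 + 21549 = 21 \cdot 3 \cdot 2 + 21549 = 63 \cdot 2 + 21549 = 126 + 21549 = 21675$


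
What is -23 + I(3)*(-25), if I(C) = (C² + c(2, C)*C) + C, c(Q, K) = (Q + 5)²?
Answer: -3998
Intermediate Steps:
c(Q, K) = (5 + Q)²
I(C) = C² + 50*C (I(C) = (C² + (5 + 2)²*C) + C = (C² + 7²*C) + C = (C² + 49*C) + C = C² + 50*C)
-23 + I(3)*(-25) = -23 + (3*(50 + 3))*(-25) = -23 + (3*53)*(-25) = -23 + 159*(-25) = -23 - 3975 = -3998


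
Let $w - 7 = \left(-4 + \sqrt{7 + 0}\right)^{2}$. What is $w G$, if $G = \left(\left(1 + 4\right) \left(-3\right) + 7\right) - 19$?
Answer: $-810 + 216 \sqrt{7} \approx -238.52$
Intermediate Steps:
$G = -27$ ($G = \left(5 \left(-3\right) + 7\right) - 19 = \left(-15 + 7\right) - 19 = -8 - 19 = -27$)
$w = 7 + \left(-4 + \sqrt{7}\right)^{2}$ ($w = 7 + \left(-4 + \sqrt{7 + 0}\right)^{2} = 7 + \left(-4 + \sqrt{7}\right)^{2} \approx 8.834$)
$w G = \left(30 - 8 \sqrt{7}\right) \left(-27\right) = -810 + 216 \sqrt{7}$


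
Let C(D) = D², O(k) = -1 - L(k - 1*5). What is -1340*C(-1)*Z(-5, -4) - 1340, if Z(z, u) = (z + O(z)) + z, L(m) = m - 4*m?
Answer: 53600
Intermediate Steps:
L(m) = -3*m
O(k) = -16 + 3*k (O(k) = -1 - (-3)*(k - 1*5) = -1 - (-3)*(k - 5) = -1 - (-3)*(-5 + k) = -1 - (15 - 3*k) = -1 + (-15 + 3*k) = -16 + 3*k)
Z(z, u) = -16 + 5*z (Z(z, u) = (z + (-16 + 3*z)) + z = (-16 + 4*z) + z = -16 + 5*z)
-1340*C(-1)*Z(-5, -4) - 1340 = -1340*(-1)²*(-16 + 5*(-5)) - 1340 = -1340*(-16 - 25) - 1340 = -1340*(-41) - 1340 = 54940 - 1340 = 53600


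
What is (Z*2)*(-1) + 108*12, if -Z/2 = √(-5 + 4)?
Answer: 1296 + 4*I ≈ 1296.0 + 4.0*I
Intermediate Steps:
Z = -2*I (Z = -2*√(-5 + 4) = -2*I ≈ -2.0*I)
(Z*2)*(-1) + 108*12 = (-2*I*2)*(-1) + 108*12 = -4*I*(-1) + 1296 = 4*I + 1296 = 1296 + 4*I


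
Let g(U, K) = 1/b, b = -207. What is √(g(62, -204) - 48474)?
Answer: I*√230784737/69 ≈ 220.17*I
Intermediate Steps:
g(U, K) = -1/207 (g(U, K) = 1/(-207) = -1/207)
√(g(62, -204) - 48474) = √(-1/207 - 48474) = √(-10034119/207) = I*√230784737/69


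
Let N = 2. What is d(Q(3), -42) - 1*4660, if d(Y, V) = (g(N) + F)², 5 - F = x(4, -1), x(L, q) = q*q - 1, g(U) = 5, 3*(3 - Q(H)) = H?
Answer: -4560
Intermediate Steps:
Q(H) = 3 - H/3
x(L, q) = -1 + q² (x(L, q) = q² - 1 = -1 + q²)
F = 5 (F = 5 - (-1 + (-1)²) = 5 - (-1 + 1) = 5 - 1*0 = 5 + 0 = 5)
d(Y, V) = 100 (d(Y, V) = (5 + 5)² = 10² = 100)
d(Q(3), -42) - 1*4660 = 100 - 1*4660 = 100 - 4660 = -4560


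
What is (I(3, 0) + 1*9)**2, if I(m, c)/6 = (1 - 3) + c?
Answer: 9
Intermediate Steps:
I(m, c) = -12 + 6*c (I(m, c) = 6*((1 - 3) + c) = 6*(-2 + c) = -12 + 6*c)
(I(3, 0) + 1*9)**2 = ((-12 + 6*0) + 1*9)**2 = ((-12 + 0) + 9)**2 = (-12 + 9)**2 = (-3)**2 = 9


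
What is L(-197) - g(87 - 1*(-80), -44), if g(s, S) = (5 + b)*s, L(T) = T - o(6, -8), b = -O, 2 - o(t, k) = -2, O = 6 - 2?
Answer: -368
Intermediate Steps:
O = 4
o(t, k) = 4 (o(t, k) = 2 - 1*(-2) = 2 + 2 = 4)
b = -4 (b = -1*4 = -4)
L(T) = -4 + T (L(T) = T - 1*4 = T - 4 = -4 + T)
g(s, S) = s (g(s, S) = (5 - 4)*s = 1*s = s)
L(-197) - g(87 - 1*(-80), -44) = (-4 - 197) - (87 - 1*(-80)) = -201 - (87 + 80) = -201 - 1*167 = -201 - 167 = -368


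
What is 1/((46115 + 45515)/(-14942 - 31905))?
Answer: -46847/91630 ≈ -0.51126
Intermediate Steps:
1/((46115 + 45515)/(-14942 - 31905)) = 1/(91630/(-46847)) = 1/(91630*(-1/46847)) = 1/(-91630/46847) = -46847/91630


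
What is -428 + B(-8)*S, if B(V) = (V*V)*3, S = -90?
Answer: -17708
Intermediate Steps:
B(V) = 3*V² (B(V) = V²*3 = 3*V²)
-428 + B(-8)*S = -428 + (3*(-8)²)*(-90) = -428 + (3*64)*(-90) = -428 + 192*(-90) = -428 - 17280 = -17708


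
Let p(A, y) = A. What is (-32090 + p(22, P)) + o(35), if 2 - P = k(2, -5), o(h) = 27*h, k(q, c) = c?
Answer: -31123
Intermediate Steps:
P = 7 (P = 2 - 1*(-5) = 2 + 5 = 7)
(-32090 + p(22, P)) + o(35) = (-32090 + 22) + 27*35 = -32068 + 945 = -31123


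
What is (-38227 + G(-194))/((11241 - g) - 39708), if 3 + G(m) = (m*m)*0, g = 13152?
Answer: 38230/41619 ≈ 0.91857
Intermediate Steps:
G(m) = -3 (G(m) = -3 + (m*m)*0 = -3 + m²*0 = -3 + 0 = -3)
(-38227 + G(-194))/((11241 - g) - 39708) = (-38227 - 3)/((11241 - 1*13152) - 39708) = -38230/((11241 - 13152) - 39708) = -38230/(-1911 - 39708) = -38230/(-41619) = -38230*(-1/41619) = 38230/41619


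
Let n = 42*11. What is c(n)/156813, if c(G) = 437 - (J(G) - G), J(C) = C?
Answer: 437/156813 ≈ 0.0027868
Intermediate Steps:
n = 462
c(G) = 437 (c(G) = 437 - (G - G) = 437 - 1*0 = 437 + 0 = 437)
c(n)/156813 = 437/156813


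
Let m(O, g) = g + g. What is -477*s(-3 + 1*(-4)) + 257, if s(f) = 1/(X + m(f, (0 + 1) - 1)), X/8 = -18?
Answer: 4165/16 ≈ 260.31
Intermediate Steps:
m(O, g) = 2*g
X = -144 (X = 8*(-18) = -144)
s(f) = -1/144 (s(f) = 1/(-144 + 2*((0 + 1) - 1)) = 1/(-144 + 2*(1 - 1)) = 1/(-144 + 2*0) = 1/(-144 + 0) = 1/(-144) = -1/144)
-477*s(-3 + 1*(-4)) + 257 = -477*(-1/144) + 257 = 53/16 + 257 = 4165/16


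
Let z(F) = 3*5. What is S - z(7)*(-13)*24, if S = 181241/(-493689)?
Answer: 2310283279/493689 ≈ 4679.6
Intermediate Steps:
z(F) = 15
S = -181241/493689 (S = 181241*(-1/493689) = -181241/493689 ≈ -0.36712)
S - z(7)*(-13)*24 = -181241/493689 - 15*(-13)*24 = -181241/493689 - (-195)*24 = -181241/493689 - 1*(-4680) = -181241/493689 + 4680 = 2310283279/493689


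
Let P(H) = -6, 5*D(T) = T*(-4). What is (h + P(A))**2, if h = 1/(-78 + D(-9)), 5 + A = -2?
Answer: 4532641/125316 ≈ 36.170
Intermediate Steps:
D(T) = -4*T/5 (D(T) = (T*(-4))/5 = (-4*T)/5 = -4*T/5)
A = -7 (A = -5 - 2 = -7)
h = -5/354 (h = 1/(-78 - 4/5*(-9)) = 1/(-78 + 36/5) = 1/(-354/5) = -5/354 ≈ -0.014124)
(h + P(A))**2 = (-5/354 - 6)**2 = (-2129/354)**2 = 4532641/125316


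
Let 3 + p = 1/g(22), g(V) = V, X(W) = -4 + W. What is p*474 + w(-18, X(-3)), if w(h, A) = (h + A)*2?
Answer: -15955/11 ≈ -1450.5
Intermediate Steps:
w(h, A) = 2*A + 2*h (w(h, A) = (A + h)*2 = 2*A + 2*h)
p = -65/22 (p = -3 + 1/22 = -65/22 ≈ -2.9545)
p*474 + w(-18, X(-3)) = -65/22*474 + (2*(-4 - 3) + 2*(-18)) = -15405/11 + (2*(-7) - 36) = -15405/11 + (-14 - 36) = -15405/11 - 50 = -15955/11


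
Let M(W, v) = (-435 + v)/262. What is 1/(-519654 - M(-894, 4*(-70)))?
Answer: -262/136148633 ≈ -1.9244e-6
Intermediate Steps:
M(W, v) = -435/262 + v/262 (M(W, v) = (-435 + v)*(1/262) = -435/262 + v/262)
1/(-519654 - M(-894, 4*(-70))) = 1/(-519654 - (-435/262 + (4*(-70))/262)) = 1/(-519654 - (-435/262 + (1/262)*(-280))) = 1/(-519654 - (-435/262 - 140/131)) = 1/(-519654 - 1*(-715/262)) = 1/(-519654 + 715/262) = 1/(-136148633/262) = -262/136148633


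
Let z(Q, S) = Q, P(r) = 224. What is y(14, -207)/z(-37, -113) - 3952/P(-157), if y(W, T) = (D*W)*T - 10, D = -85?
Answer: -3457619/518 ≈ -6674.9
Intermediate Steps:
y(W, T) = -10 - 85*T*W (y(W, T) = (-85*W)*T - 10 = -85*T*W - 10 = -10 - 85*T*W)
y(14, -207)/z(-37, -113) - 3952/P(-157) = (-10 - 85*(-207)*14)/(-37) - 3952/224 = (-10 + 246330)*(-1/37) - 3952*1/224 = 246320*(-1/37) - 247/14 = -246320/37 - 247/14 = -3457619/518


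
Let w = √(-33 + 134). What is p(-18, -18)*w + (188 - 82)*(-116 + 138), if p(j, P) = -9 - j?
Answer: 2332 + 9*√101 ≈ 2422.4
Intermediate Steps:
w = √101 ≈ 10.050
p(-18, -18)*w + (188 - 82)*(-116 + 138) = (-9 - 1*(-18))*√101 + (188 - 82)*(-116 + 138) = (-9 + 18)*√101 + 106*22 = 9*√101 + 2332 = 2332 + 9*√101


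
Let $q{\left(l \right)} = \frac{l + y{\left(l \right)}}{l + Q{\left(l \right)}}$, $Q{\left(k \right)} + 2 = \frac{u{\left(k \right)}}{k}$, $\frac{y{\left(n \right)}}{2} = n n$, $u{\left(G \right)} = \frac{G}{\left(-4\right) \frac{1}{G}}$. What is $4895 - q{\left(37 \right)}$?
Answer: $\frac{493085}{103} \approx 4787.2$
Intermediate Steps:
$u{\left(G \right)} = - \frac{G^{2}}{4}$ ($u{\left(G \right)} = G \left(- \frac{G}{4}\right) = - \frac{G^{2}}{4}$)
$y{\left(n \right)} = 2 n^{2}$ ($y{\left(n \right)} = 2 n n = 2 n^{2}$)
$Q{\left(k \right)} = -2 - \frac{k}{4}$ ($Q{\left(k \right)} = -2 + \frac{\left(- \frac{1}{4}\right) k^{2}}{k} = -2 - \frac{k}{4}$)
$q{\left(l \right)} = \frac{l + 2 l^{2}}{-2 + \frac{3 l}{4}}$ ($q{\left(l \right)} = \frac{l + 2 l^{2}}{l - \left(2 + \frac{l}{4}\right)} = \frac{l + 2 l^{2}}{-2 + \frac{3 l}{4}}$)
$4895 - q{\left(37 \right)} = 4895 - 4 \cdot 37 \frac{1}{-8 + 3 \cdot 37} \left(1 + 2 \cdot 37\right) = 4895 - 4 \cdot 37 \frac{1}{-8 + 111} \left(1 + 74\right) = 4895 - 4 \cdot 37 \cdot \frac{1}{103} \cdot 75 = 4895 - \frac{11100}{103} = \frac{493085}{103}$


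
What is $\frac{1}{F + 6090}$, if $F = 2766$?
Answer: $\frac{1}{8856} \approx 0.00011292$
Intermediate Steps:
$\frac{1}{F + 6090} = \frac{1}{2766 + 6090} = \frac{1}{8856}$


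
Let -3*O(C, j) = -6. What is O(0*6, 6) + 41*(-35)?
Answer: -1433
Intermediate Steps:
O(C, j) = 2 (O(C, j) = -⅓*(-6) = 2)
O(0*6, 6) + 41*(-35) = 2 + 41*(-35) = 2 - 1435 = -1433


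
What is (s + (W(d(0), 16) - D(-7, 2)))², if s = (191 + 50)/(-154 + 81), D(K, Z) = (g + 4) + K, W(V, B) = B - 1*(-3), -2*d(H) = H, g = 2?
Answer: 1485961/5329 ≈ 278.84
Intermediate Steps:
d(H) = -H/2
W(V, B) = 3 + B (W(V, B) = B + 3 = 3 + B)
D(K, Z) = 6 + K (D(K, Z) = (2 + 4) + K = 6 + K)
s = -241/73 (s = 241/(-73) = 241*(-1/73) = -241/73 ≈ -3.3014)
(s + (W(d(0), 16) - D(-7, 2)))² = (-241/73 + ((3 + 16) - (6 - 7)))² = (-241/73 + (19 - 1*(-1)))² = (-241/73 + (19 + 1))² = (-241/73 + 20)² = (1219/73)² = 1485961/5329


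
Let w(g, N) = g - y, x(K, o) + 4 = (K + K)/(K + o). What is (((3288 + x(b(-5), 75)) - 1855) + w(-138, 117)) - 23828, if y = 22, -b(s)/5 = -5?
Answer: -45117/2 ≈ -22559.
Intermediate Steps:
b(s) = 25 (b(s) = -5*(-5) = 25)
x(K, o) = -4 + 2*K/(K + o) (x(K, o) = -4 + (K + K)/(K + o) = -4 + (2*K)/(K + o) = -4 + 2*K/(K + o))
w(g, N) = -22 + g (w(g, N) = g - 1*22 = g - 22 = -22 + g)
(((3288 + x(b(-5), 75)) - 1855) + w(-138, 117)) - 23828 = (((3288 + 2*(-1*25 - 2*75)/(25 + 75)) - 1855) + (-22 - 138)) - 23828 = (((3288 + 2*(-25 - 150)/100) - 1855) - 160) - 23828 = (((3288 + 2*(1/100)*(-175)) - 1855) - 160) - 23828 = (((3288 - 7/2) - 1855) - 160) - 23828 = ((6569/2 - 1855) - 160) - 23828 = (2859/2 - 160) - 23828 = 2539/2 - 23828 = -45117/2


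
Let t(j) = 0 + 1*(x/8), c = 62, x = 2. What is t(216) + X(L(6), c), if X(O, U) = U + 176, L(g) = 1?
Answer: 953/4 ≈ 238.25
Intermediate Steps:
X(O, U) = 176 + U
t(j) = ¼ (t(j) = 0 + 1*(2/8) = 0 + 1*(2*(⅛)) = 0 + 1*(¼) = 0 + ¼ = ¼)
t(216) + X(L(6), c) = ¼ + (176 + 62) = ¼ + 238 = 953/4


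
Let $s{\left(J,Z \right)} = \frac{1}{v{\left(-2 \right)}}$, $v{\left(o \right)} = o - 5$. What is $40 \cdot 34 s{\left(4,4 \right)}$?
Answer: $- \frac{1360}{7} \approx -194.29$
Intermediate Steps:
$v{\left(o \right)} = -5 + o$
$s{\left(J,Z \right)} = - \frac{1}{7}$ ($s{\left(J,Z \right)} = \frac{1}{-5 - 2} = \frac{1}{-7} = - \frac{1}{7}$)
$40 \cdot 34 s{\left(4,4 \right)} = 40 \cdot 34 \left(- \frac{1}{7}\right) = 1360 \left(- \frac{1}{7}\right) = - \frac{1360}{7}$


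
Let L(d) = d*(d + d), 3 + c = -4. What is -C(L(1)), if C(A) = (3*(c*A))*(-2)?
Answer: -84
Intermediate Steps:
c = -7 (c = -3 - 4 = -7)
L(d) = 2*d² (L(d) = d*(2*d) = 2*d²)
C(A) = 42*A (C(A) = (3*(-7*A))*(-2) = -21*A*(-2) = 42*A)
-C(L(1)) = -42*2*1² = -42*2*1 = -42*2 = -1*84 = -84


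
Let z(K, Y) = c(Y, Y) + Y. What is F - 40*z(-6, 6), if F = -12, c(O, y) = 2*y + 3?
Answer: -852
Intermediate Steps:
c(O, y) = 3 + 2*y
z(K, Y) = 3 + 3*Y (z(K, Y) = (3 + 2*Y) + Y = 3 + 3*Y)
F - 40*z(-6, 6) = -12 - 40*(3 + 3*6) = -12 - 40*(3 + 18) = -12 - 40*21 = -12 - 840 = -852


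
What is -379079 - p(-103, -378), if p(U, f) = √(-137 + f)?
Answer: -379079 - I*√515 ≈ -3.7908e+5 - 22.694*I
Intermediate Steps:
-379079 - p(-103, -378) = -379079 - √(-137 - 378) = -379079 - √(-515) = -379079 - I*√515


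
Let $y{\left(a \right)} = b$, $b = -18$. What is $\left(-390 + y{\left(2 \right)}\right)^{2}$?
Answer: $166464$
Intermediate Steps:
$y{\left(a \right)} = -18$
$\left(-390 + y{\left(2 \right)}\right)^{2} = \left(-390 - 18\right)^{2} = \left(-408\right)^{2} = 166464$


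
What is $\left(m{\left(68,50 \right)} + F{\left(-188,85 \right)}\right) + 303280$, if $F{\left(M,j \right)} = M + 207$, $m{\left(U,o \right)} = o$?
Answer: $303349$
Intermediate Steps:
$F{\left(M,j \right)} = 207 + M$
$\left(m{\left(68,50 \right)} + F{\left(-188,85 \right)}\right) + 303280 = \left(50 + \left(207 - 188\right)\right) + 303280 = \left(50 + 19\right) + 303280 = 69 + 303280 = 303349$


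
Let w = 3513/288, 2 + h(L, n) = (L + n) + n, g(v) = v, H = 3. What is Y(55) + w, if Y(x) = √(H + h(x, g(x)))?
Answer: 1171/96 + √166 ≈ 25.082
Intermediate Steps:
h(L, n) = -2 + L + 2*n (h(L, n) = -2 + ((L + n) + n) = -2 + (L + 2*n) = -2 + L + 2*n)
w = 1171/96 (w = 3513*(1/288) = 1171/96 ≈ 12.198)
Y(x) = √(1 + 3*x) (Y(x) = √(3 + (-2 + x + 2*x)) = √(3 + (-2 + 3*x)) = √(1 + 3*x))
Y(55) + w = √(1 + 3*55) + 1171/96 = √(1 + 165) + 1171/96 = √166 + 1171/96 = 1171/96 + √166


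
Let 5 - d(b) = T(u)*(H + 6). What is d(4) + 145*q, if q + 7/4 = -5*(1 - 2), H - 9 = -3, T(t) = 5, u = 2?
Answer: 1665/4 ≈ 416.25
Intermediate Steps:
H = 6 (H = 9 - 3 = 6)
d(b) = -55 (d(b) = 5 - 5*(6 + 6) = 5 - 5*12 = 5 - 1*60 = 5 - 60 = -55)
q = 13/4 (q = -7/4 - 5*(1 - 2) = -7/4 - 5*(-1) = -7/4 + 5 = 13/4 ≈ 3.2500)
d(4) + 145*q = -55 + 145*(13/4) = -55 + 1885/4 = 1665/4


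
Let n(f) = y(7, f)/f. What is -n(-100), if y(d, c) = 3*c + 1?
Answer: -299/100 ≈ -2.9900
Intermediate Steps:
y(d, c) = 1 + 3*c
n(f) = (1 + 3*f)/f
-n(-100) = -(3 + 1/(-100)) = -(3 - 1/100) = -1*299/100 = -299/100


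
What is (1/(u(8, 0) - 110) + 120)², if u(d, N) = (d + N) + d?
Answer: 127215841/8836 ≈ 14397.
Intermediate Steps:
u(d, N) = N + 2*d (u(d, N) = (N + d) + d = N + 2*d)
(1/(u(8, 0) - 110) + 120)² = (1/((0 + 2*8) - 110) + 120)² = (1/((0 + 16) - 110) + 120)² = (1/(16 - 110) + 120)² = (1/(-94) + 120)² = (-1/94 + 120)² = (11279/94)² = 127215841/8836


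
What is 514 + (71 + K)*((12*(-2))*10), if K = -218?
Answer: 35794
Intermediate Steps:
514 + (71 + K)*((12*(-2))*10) = 514 + (71 - 218)*((12*(-2))*10) = 514 - (-3528)*10 = 514 - 147*(-240) = 514 + 35280 = 35794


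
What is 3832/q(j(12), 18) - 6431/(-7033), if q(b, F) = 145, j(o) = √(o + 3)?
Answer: 27882951/1019785 ≈ 27.342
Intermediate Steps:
j(o) = √(3 + o)
3832/q(j(12), 18) - 6431/(-7033) = 3832/145 - 6431/(-7033) = 3832*(1/145) - 6431*(-1/7033) = 3832/145 + 6431/7033 = 27882951/1019785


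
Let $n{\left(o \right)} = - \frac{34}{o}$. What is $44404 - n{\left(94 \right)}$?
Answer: $\frac{2087005}{47} \approx 44404.0$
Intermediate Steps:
$44404 - n{\left(94 \right)} = 44404 - - \frac{34}{94} = 44404 - \left(-34\right) \frac{1}{94} = 44404 - - \frac{17}{47} = 44404 + \frac{17}{47} = \frac{2087005}{47}$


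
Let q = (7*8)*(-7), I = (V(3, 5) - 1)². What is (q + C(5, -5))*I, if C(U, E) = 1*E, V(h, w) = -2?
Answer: -3573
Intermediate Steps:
C(U, E) = E
I = 9 (I = (-2 - 1)² = (-3)² = 9)
q = -392 (q = 56*(-7) = -392)
(q + C(5, -5))*I = (-392 - 5)*9 = -397*9 = -3573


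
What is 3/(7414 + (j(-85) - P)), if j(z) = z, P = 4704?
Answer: 1/875 ≈ 0.0011429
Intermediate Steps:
3/(7414 + (j(-85) - P)) = 3/(7414 + (-85 - 1*4704)) = 3/(7414 + (-85 - 4704)) = 3/(7414 - 4789) = 3/2625 = (1/2625)*3 = 1/875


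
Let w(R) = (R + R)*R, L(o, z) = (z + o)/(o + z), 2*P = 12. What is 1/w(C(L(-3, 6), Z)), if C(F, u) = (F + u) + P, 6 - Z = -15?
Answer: 1/1568 ≈ 0.00063775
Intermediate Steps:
P = 6 (P = (½)*12 = 6)
Z = 21 (Z = 6 - 1*(-15) = 6 + 15 = 21)
L(o, z) = 1 (L(o, z) = (o + z)/(o + z) = 1)
C(F, u) = 6 + F + u (C(F, u) = (F + u) + 6 = 6 + F + u)
w(R) = 2*R² (w(R) = (2*R)*R = 2*R²)
1/w(C(L(-3, 6), Z)) = 1/(2*(6 + 1 + 21)²) = 1/(2*28²) = 1/(2*784) = 1/1568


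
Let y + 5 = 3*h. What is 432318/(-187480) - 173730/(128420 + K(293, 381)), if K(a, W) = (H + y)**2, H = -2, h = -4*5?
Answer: -15004975577/4152963220 ≈ -3.6131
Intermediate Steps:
h = -20
y = -65 (y = -5 + 3*(-20) = -5 - 60 = -65)
K(a, W) = 4489 (K(a, W) = (-2 - 65)**2 = (-67)**2 = 4489)
432318/(-187480) - 173730/(128420 + K(293, 381)) = 432318/(-187480) - 173730/(128420 + 4489) = 432318*(-1/187480) - 173730/132909 = -216159/93740 - 173730*1/132909 = -216159/93740 - 57910/44303 = -15004975577/4152963220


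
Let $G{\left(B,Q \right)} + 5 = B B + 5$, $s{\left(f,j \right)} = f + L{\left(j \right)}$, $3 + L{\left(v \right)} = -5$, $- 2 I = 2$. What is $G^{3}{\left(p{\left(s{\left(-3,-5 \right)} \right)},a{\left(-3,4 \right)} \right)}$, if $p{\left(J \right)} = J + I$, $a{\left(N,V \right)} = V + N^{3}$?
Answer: $2985984$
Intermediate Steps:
$I = -1$ ($I = \left(- \frac{1}{2}\right) 2 = -1$)
$L{\left(v \right)} = -8$ ($L{\left(v \right)} = -3 - 5 = -8$)
$s{\left(f,j \right)} = -8 + f$ ($s{\left(f,j \right)} = f - 8 = -8 + f$)
$p{\left(J \right)} = -1 + J$ ($p{\left(J \right)} = J - 1 = -1 + J$)
$G{\left(B,Q \right)} = B^{2}$ ($G{\left(B,Q \right)} = -5 + \left(B B + 5\right) = -5 + \left(B^{2} + 5\right) = -5 + \left(5 + B^{2}\right) = B^{2}$)
$G^{3}{\left(p{\left(s{\left(-3,-5 \right)} \right)},a{\left(-3,4 \right)} \right)} = \left(\left(-1 - 11\right)^{2}\right)^{3} = \left(\left(-12\right)^{2}\right)^{3} = 144^{3} = 2985984$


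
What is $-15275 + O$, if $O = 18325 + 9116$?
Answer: $12166$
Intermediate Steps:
$O = 27441$
$-15275 + O = -15275 + 27441 = 12166$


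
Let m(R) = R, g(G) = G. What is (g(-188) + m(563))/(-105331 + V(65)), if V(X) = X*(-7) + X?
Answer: -375/105721 ≈ -0.0035471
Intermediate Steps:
V(X) = -6*X (V(X) = -7*X + X = -6*X)
(g(-188) + m(563))/(-105331 + V(65)) = (-188 + 563)/(-105331 - 6*65) = 375/(-105331 - 390) = 375/(-105721) = 375*(-1/105721) = -375/105721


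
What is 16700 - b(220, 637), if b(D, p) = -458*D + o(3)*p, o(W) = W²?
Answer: 111727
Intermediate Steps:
b(D, p) = -458*D + 9*p (b(D, p) = -458*D + 3²*p = -458*D + 9*p)
16700 - b(220, 637) = 16700 - (-458*220 + 9*637) = 16700 - (-100760 + 5733) = 16700 - 1*(-95027) = 16700 + 95027 = 111727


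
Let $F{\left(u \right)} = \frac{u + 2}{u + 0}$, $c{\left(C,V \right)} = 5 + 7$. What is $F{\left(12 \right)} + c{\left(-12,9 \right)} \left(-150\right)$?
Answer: $- \frac{10793}{6} \approx -1798.8$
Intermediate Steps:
$c{\left(C,V \right)} = 12$
$F{\left(u \right)} = \frac{2 + u}{u}$
$F{\left(12 \right)} + c{\left(-12,9 \right)} \left(-150\right) = \frac{2 + 12}{12} + 12 \left(-150\right) = \frac{1}{12} \cdot 14 - 1800 = \frac{7}{6} - 1800 = - \frac{10793}{6}$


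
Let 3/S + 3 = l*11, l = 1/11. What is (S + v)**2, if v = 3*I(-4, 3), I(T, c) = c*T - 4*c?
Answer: 21609/4 ≈ 5402.3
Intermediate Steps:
I(T, c) = -4*c + T*c (I(T, c) = T*c - 4*c = -4*c + T*c)
l = 1/11 ≈ 0.090909
S = -3/2 (S = 3/(-3 + (1/11)*11) = 3/(-3 + 1) = 3/(-2) = 3*(-1/2) = -3/2 ≈ -1.5000)
v = -72 (v = 3*(3*(-4 - 4)) = 3*(3*(-8)) = 3*(-24) = -72)
(S + v)**2 = (-3/2 - 72)**2 = (-147/2)**2 = 21609/4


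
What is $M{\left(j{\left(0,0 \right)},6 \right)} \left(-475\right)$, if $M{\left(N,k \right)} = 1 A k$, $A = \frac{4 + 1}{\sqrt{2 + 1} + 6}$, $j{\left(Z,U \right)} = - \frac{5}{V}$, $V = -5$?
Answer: $- \frac{28500}{11} + \frac{4750 \sqrt{3}}{11} \approx -1843.0$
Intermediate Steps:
$j{\left(Z,U \right)} = 1$ ($j{\left(Z,U \right)} = - \frac{5}{-5} = \left(-5\right) \left(- \frac{1}{5}\right) = 1$)
$A = \frac{5}{6 + \sqrt{3}}$ ($A = \frac{5}{\sqrt{3} + 6} = \frac{5}{6 + \sqrt{3}} \approx 0.64666$)
$M{\left(N,k \right)} = k \left(\frac{10}{11} - \frac{5 \sqrt{3}}{33}\right)$ ($M{\left(N,k \right)} = 1 \left(\frac{10}{11} - \frac{5 \sqrt{3}}{33}\right) k = \left(\frac{10}{11} - \frac{5 \sqrt{3}}{33}\right) k = k \left(\frac{10}{11} - \frac{5 \sqrt{3}}{33}\right)$)
$M{\left(j{\left(0,0 \right)},6 \right)} \left(-475\right) = \frac{5}{33} \cdot 6 \left(6 - \sqrt{3}\right) \left(-475\right) = \left(\frac{60}{11} - \frac{10 \sqrt{3}}{11}\right) \left(-475\right) = - \frac{28500}{11} + \frac{4750 \sqrt{3}}{11}$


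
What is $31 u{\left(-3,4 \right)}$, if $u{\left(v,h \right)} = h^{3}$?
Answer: $1984$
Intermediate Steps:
$31 u{\left(-3,4 \right)} = 31 \cdot 4^{3} = 31 \cdot 64 = 1984$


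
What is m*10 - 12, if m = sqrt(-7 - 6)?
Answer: -12 + 10*I*sqrt(13) ≈ -12.0 + 36.056*I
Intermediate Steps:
m = I*sqrt(13) (m = sqrt(-13) = I*sqrt(13) ≈ 3.6056*I)
m*10 - 12 = (I*sqrt(13))*10 - 12 = 10*I*sqrt(13) - 12 = -12 + 10*I*sqrt(13)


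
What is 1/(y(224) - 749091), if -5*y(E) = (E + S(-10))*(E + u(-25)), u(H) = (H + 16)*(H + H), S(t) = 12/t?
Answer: -25/19478111 ≈ -1.2835e-6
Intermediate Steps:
u(H) = 2*H*(16 + H) (u(H) = (16 + H)*(2*H) = 2*H*(16 + H))
y(E) = -(450 + E)*(-6/5 + E)/5 (y(E) = -(E + 12/(-10))*(E + 2*(-25)*(16 - 25))/5 = -(E + 12*(-⅒))*(E + 2*(-25)*(-9))/5 = -(E - 6/5)*(E + 450)/5 = -(-6/5 + E)*(450 + E)/5 = -(450 + E)*(-6/5 + E)/5)
1/(y(224) - 749091) = 1/((108 - 2244/25*224 - ⅕*224²) - 749091) = 1/((108 - 502656/25 - ⅕*50176) - 749091) = 1/((108 - 502656/25 - 50176/5) - 749091) = 1/(-750836/25 - 749091) = 1/(-19478111/25) = -25/19478111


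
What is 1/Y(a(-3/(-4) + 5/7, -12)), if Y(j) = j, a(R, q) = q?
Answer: -1/12 ≈ -0.083333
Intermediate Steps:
1/Y(a(-3/(-4) + 5/7, -12)) = 1/(-12) = -1/12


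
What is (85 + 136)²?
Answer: 48841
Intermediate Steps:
(85 + 136)² = 221² = 48841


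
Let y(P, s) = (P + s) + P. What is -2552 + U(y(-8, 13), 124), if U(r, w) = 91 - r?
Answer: -2458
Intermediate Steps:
y(P, s) = s + 2*P
-2552 + U(y(-8, 13), 124) = -2552 + (91 - (13 + 2*(-8))) = -2552 + (91 - (13 - 16)) = -2552 + (91 - 1*(-3)) = -2552 + (91 + 3) = -2552 + 94 = -2458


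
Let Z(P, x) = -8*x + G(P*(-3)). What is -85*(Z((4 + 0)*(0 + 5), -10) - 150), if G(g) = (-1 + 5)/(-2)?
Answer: 6120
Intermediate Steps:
G(g) = -2 (G(g) = 4*(-½) = -2)
Z(P, x) = -2 - 8*x (Z(P, x) = -8*x - 2 = -2 - 8*x)
-85*(Z((4 + 0)*(0 + 5), -10) - 150) = -85*((-2 - 8*(-10)) - 150) = -85*((-2 + 80) - 150) = -85*(78 - 150) = -85*(-72) = 6120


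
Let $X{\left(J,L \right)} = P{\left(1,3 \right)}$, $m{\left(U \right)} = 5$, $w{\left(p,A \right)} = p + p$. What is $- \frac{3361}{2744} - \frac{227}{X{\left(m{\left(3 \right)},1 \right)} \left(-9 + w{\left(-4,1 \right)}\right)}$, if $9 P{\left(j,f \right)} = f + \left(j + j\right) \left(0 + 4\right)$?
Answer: $\frac{4977485}{513128} \approx 9.7003$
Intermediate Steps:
$w{\left(p,A \right)} = 2 p$
$P{\left(j,f \right)} = \frac{f}{9} + \frac{8 j}{9}$ ($P{\left(j,f \right)} = \frac{f + \left(j + j\right) \left(0 + 4\right)}{9} = \frac{f + 2 j 4}{9} = \frac{f + 8 j}{9} = \frac{f}{9} + \frac{8 j}{9}$)
$X{\left(J,L \right)} = \frac{11}{9}$ ($X{\left(J,L \right)} = \frac{1}{9} \cdot 3 + \frac{8}{9} \cdot 1 = \frac{1}{3} + \frac{8}{9} = \frac{11}{9}$)
$- \frac{3361}{2744} - \frac{227}{X{\left(m{\left(3 \right)},1 \right)} \left(-9 + w{\left(-4,1 \right)}\right)} = - \frac{3361}{2744} - \frac{227}{\frac{11}{9} \left(-9 + 2 \left(-4\right)\right)} = \left(-3361\right) \frac{1}{2744} - \frac{227}{\frac{11}{9} \left(-9 - 8\right)} = - \frac{3361}{2744} - \frac{227}{\frac{11}{9} \left(-17\right)} = - \frac{3361}{2744} - \frac{227}{- \frac{187}{9}} = - \frac{3361}{2744} - - \frac{2043}{187} = - \frac{3361}{2744} + \frac{2043}{187} = \frac{4977485}{513128}$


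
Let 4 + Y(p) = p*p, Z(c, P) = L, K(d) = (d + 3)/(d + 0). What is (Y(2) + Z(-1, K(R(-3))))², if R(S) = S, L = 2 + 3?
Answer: 25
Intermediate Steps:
L = 5
K(d) = (3 + d)/d
Z(c, P) = 5
Y(p) = -4 + p² (Y(p) = -4 + p*p = -4 + p²)
(Y(2) + Z(-1, K(R(-3))))² = ((-4 + 2²) + 5)² = ((-4 + 4) + 5)² = (0 + 5)² = 5² = 25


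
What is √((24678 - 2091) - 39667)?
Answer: 2*I*√4270 ≈ 130.69*I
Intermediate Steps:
√((24678 - 2091) - 39667) = √(22587 - 39667) = √(-17080) = 2*I*√4270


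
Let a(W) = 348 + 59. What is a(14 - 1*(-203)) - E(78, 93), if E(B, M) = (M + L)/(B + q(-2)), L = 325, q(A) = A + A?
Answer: 14850/37 ≈ 401.35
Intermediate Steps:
q(A) = 2*A
E(B, M) = (325 + M)/(-4 + B) (E(B, M) = (M + 325)/(B + 2*(-2)) = (325 + M)/(B - 4) = (325 + M)/(-4 + B))
a(W) = 407
a(14 - 1*(-203)) - E(78, 93) = 407 - (325 + 93)/(-4 + 78) = 407 - 418/74 = 407 - 1*209/37 = 407 - 209/37 = 14850/37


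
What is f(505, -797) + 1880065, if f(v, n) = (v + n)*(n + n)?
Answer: 2345513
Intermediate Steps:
f(v, n) = 2*n*(n + v) (f(v, n) = (n + v)*(2*n) = 2*n*(n + v))
f(505, -797) + 1880065 = 2*(-797)*(-797 + 505) + 1880065 = 2*(-797)*(-292) + 1880065 = 465448 + 1880065 = 2345513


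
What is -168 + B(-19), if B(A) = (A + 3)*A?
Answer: 136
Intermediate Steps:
B(A) = A*(3 + A) (B(A) = (3 + A)*A = A*(3 + A))
-168 + B(-19) = -168 - 19*(3 - 19) = -168 - 19*(-16) = -168 + 304 = 136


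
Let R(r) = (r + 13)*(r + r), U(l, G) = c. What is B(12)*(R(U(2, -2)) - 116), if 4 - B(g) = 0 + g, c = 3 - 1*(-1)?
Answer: -160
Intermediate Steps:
c = 4 (c = 3 + 1 = 4)
U(l, G) = 4
R(r) = 2*r*(13 + r) (R(r) = (13 + r)*(2*r) = 2*r*(13 + r))
B(g) = 4 - g (B(g) = 4 - (0 + g) = 4 - g)
B(12)*(R(U(2, -2)) - 116) = (4 - 1*12)*(2*4*(13 + 4) - 116) = (4 - 12)*(2*4*17 - 116) = -8*(136 - 116) = -8*20 = -160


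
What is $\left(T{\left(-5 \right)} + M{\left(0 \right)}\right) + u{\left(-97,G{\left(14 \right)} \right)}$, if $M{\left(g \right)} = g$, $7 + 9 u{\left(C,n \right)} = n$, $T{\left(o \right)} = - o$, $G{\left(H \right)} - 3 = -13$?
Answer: $\frac{28}{9} \approx 3.1111$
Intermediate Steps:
$G{\left(H \right)} = -10$ ($G{\left(H \right)} = 3 - 13 = -10$)
$u{\left(C,n \right)} = - \frac{7}{9} + \frac{n}{9}$
$\left(T{\left(-5 \right)} + M{\left(0 \right)}\right) + u{\left(-97,G{\left(14 \right)} \right)} = \left(\left(-1\right) \left(-5\right) + 0\right) + \left(- \frac{7}{9} + \frac{1}{9} \left(-10\right)\right) = \left(5 + 0\right) - \frac{17}{9} = 5 - \frac{17}{9} = \frac{28}{9}$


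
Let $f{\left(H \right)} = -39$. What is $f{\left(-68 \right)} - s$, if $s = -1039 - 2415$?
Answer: $3415$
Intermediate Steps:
$s = -3454$ ($s = -1039 - 2415 = -3454$)
$f{\left(-68 \right)} - s = -39 - -3454 = -39 + 3454 = 3415$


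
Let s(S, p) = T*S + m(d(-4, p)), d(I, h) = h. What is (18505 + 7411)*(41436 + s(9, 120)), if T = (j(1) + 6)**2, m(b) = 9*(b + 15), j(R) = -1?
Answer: 1111174416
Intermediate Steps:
m(b) = 135 + 9*b (m(b) = 9*(15 + b) = 135 + 9*b)
T = 25 (T = (-1 + 6)**2 = 5**2 = 25)
s(S, p) = 135 + 9*p + 25*S (s(S, p) = 25*S + (135 + 9*p) = 135 + 9*p + 25*S)
(18505 + 7411)*(41436 + s(9, 120)) = (18505 + 7411)*(41436 + (135 + 9*120 + 25*9)) = 25916*(41436 + (135 + 1080 + 225)) = 25916*(41436 + 1440) = 25916*42876 = 1111174416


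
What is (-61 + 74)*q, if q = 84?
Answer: 1092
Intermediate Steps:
(-61 + 74)*q = (-61 + 74)*84 = 13*84 = 1092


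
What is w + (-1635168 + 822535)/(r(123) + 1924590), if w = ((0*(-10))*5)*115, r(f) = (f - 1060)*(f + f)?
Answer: -812633/1694088 ≈ -0.47969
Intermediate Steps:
r(f) = 2*f*(-1060 + f) (r(f) = (-1060 + f)*(2*f) = 2*f*(-1060 + f))
w = 0 (w = (0*5)*115 = 0*115 = 0)
w + (-1635168 + 822535)/(r(123) + 1924590) = 0 + (-1635168 + 822535)/(2*123*(-1060 + 123) + 1924590) = 0 - 812633/(2*123*(-937) + 1924590) = 0 - 812633/(-230502 + 1924590) = 0 - 812633/1694088 = -812633/1694088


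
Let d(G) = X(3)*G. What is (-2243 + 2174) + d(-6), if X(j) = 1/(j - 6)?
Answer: -67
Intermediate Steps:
X(j) = 1/(-6 + j)
d(G) = -G/3 (d(G) = G/(-6 + 3) = G/(-3) = -G/3)
(-2243 + 2174) + d(-6) = (-2243 + 2174) - ⅓*(-6) = -69 + 2 = -67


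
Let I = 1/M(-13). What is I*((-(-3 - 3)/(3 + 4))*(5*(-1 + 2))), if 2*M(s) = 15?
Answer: 4/7 ≈ 0.57143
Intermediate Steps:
M(s) = 15/2 (M(s) = (½)*15 = 15/2)
I = 2/15 (I = 1/(15/2) = 2/15 ≈ 0.13333)
I*((-(-3 - 3)/(3 + 4))*(5*(-1 + 2))) = 2*((-(-3 - 3)/(3 + 4))*(5*(-1 + 2)))/15 = 2*((-(-6)/7)*(5*1))/15 = 2*(-(-6)/7*5)/15 = 2*(-1*(-6/7)*5)/15 = 2*((6/7)*5)/15 = (2/15)*(30/7) = 4/7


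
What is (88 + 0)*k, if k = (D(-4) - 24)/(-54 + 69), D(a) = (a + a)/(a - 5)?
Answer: -18304/135 ≈ -135.59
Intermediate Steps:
D(a) = 2*a/(-5 + a) (D(a) = (2*a)/(-5 + a) = 2*a/(-5 + a))
k = -208/135 (k = (2*(-4)/(-5 - 4) - 24)/(-54 + 69) = (2*(-4)/(-9) - 24)/15 = (2*(-4)*(-1/9) - 24)*(1/15) = (8/9 - 24)*(1/15) = -208/9*1/15 = -208/135 ≈ -1.5407)
(88 + 0)*k = (88 + 0)*(-208/135) = 88*(-208/135) = -18304/135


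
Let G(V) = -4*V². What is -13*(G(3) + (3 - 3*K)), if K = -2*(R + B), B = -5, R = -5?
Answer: 1209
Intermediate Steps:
K = 20 (K = -2*(-5 - 5) = -2*(-10) = 20)
-13*(G(3) + (3 - 3*K)) = -13*(-4*3² + (3 - 3*20)) = -13*(-4*9 + (3 - 60)) = -13*(-36 - 57) = -13*(-93) = 1209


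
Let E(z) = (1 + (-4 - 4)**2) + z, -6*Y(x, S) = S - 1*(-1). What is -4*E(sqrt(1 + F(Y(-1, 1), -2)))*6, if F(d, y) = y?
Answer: -1560 - 24*I ≈ -1560.0 - 24.0*I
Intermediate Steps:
Y(x, S) = -1/6 - S/6 (Y(x, S) = -(S - 1*(-1))/6 = -(S + 1)/6 = -(1 + S)/6 = -1/6 - S/6)
E(z) = 65 + z (E(z) = (1 + (-8)**2) + z = (1 + 64) + z = 65 + z)
-4*E(sqrt(1 + F(Y(-1, 1), -2)))*6 = -4*(65 + sqrt(1 - 2))*6 = -4*(65 + sqrt(-1))*6 = -4*(65 + I)*6 = (-260 - 4*I)*6 = -1560 - 24*I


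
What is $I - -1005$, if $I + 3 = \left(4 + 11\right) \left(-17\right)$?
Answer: $747$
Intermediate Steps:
$I = -258$ ($I = -3 + \left(4 + 11\right) \left(-17\right) = -3 + 15 \left(-17\right) = -3 - 255 = -258$)
$I - -1005 = -258 - -1005 = -258 + 1005 = 747$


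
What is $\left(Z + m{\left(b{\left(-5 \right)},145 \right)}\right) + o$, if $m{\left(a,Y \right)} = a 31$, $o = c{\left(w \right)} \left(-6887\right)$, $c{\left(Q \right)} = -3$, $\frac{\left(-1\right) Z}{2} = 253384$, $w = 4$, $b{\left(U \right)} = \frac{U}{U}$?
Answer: $-486076$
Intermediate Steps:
$b{\left(U \right)} = 1$
$Z = -506768$ ($Z = \left(-2\right) 253384 = -506768$)
$o = 20661$ ($o = \left(-3\right) \left(-6887\right) = 20661$)
$m{\left(a,Y \right)} = 31 a$
$\left(Z + m{\left(b{\left(-5 \right)},145 \right)}\right) + o = \left(-506768 + 31 \cdot 1\right) + 20661 = \left(-506768 + 31\right) + 20661 = -506737 + 20661 = -486076$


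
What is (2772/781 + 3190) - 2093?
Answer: 78139/71 ≈ 1100.5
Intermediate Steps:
(2772/781 + 3190) - 2093 = (2772*(1/781) + 3190) - 2093 = (252/71 + 3190) - 2093 = 226742/71 - 2093 = 78139/71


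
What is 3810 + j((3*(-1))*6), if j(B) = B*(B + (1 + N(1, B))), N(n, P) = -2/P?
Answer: 4114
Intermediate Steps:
j(B) = B*(1 + B - 2/B) (j(B) = B*(B + (1 - 2/B)) = B*(1 + B - 2/B))
3810 + j((3*(-1))*6) = 3810 + (-2 + ((3*(-1))*6)*(1 + (3*(-1))*6)) = 3810 + (-2 + (-3*6)*(1 - 3*6)) = 3810 + (-2 - 18*(1 - 18)) = 3810 + (-2 - 18*(-17)) = 3810 + (-2 + 306) = 3810 + 304 = 4114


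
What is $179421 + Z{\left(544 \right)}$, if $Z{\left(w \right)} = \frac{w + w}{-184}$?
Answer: $\frac{4126547}{23} \approx 1.7942 \cdot 10^{5}$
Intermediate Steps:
$Z{\left(w \right)} = - \frac{w}{92}$ ($Z{\left(w \right)} = 2 w \left(- \frac{1}{184}\right) = - \frac{w}{92}$)
$179421 + Z{\left(544 \right)} = 179421 - \frac{136}{23} = \frac{4126547}{23}$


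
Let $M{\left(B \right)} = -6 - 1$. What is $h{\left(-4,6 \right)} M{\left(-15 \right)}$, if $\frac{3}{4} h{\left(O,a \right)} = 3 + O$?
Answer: $\frac{28}{3} \approx 9.3333$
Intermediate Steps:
$h{\left(O,a \right)} = 4 + \frac{4 O}{3}$ ($h{\left(O,a \right)} = \frac{4 \left(3 + O\right)}{3} = 4 + \frac{4 O}{3}$)
$M{\left(B \right)} = -7$ ($M{\left(B \right)} = -6 - 1 = -7$)
$h{\left(-4,6 \right)} M{\left(-15 \right)} = \left(4 + \frac{4}{3} \left(-4\right)\right) \left(-7\right) = \left(4 - \frac{16}{3}\right) \left(-7\right) = \left(- \frac{4}{3}\right) \left(-7\right) = \frac{28}{3}$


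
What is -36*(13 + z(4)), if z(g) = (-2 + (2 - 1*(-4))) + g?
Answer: -756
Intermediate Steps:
z(g) = 4 + g (z(g) = (-2 + (2 + 4)) + g = (-2 + 6) + g = 4 + g)
-36*(13 + z(4)) = -36*(13 + (4 + 4)) = -36*(13 + 8) = -36*21 = -756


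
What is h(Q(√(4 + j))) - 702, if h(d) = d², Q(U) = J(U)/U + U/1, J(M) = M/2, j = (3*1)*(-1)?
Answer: -2799/4 ≈ -699.75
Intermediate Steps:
j = -3 (j = 3*(-1) = -3)
J(M) = M/2 (J(M) = M*(½) = M/2)
Q(U) = ½ + U (Q(U) = (U/2)/U + U/1 = ½ + U*1 = ½ + U)
h(Q(√(4 + j))) - 702 = (½ + √(4 - 3))² - 702 = (½ + √1)² - 702 = (½ + 1)² - 702 = (3/2)² - 702 = 9/4 - 702 = -2799/4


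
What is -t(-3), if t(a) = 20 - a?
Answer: -23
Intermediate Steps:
-t(-3) = -(20 - 1*(-3)) = -(20 + 3) = -1*23 = -23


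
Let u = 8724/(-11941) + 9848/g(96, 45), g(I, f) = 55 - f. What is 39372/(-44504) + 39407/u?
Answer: 12799441081729/326847745432 ≈ 39.160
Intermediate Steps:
u = 58753864/59705 (u = 8724/(-11941) + 9848/(55 - 1*45) = 8724*(-1/11941) + 9848/(55 - 45) = -8724/11941 + 9848/10 = -8724/11941 + 9848*(1/10) = -8724/11941 + 4924/5 = 58753864/59705 ≈ 984.07)
39372/(-44504) + 39407/u = 39372/(-44504) + 39407/(58753864/59705) = 39372*(-1/44504) + 39407*(59705/58753864) = -9843/11126 + 2352794935/58753864 = 12799441081729/326847745432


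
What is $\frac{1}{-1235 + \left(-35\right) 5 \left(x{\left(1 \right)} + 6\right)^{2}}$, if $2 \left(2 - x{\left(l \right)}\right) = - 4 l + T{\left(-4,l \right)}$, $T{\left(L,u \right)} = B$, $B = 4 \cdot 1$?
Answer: $- \frac{1}{12435} \approx -8.0418 \cdot 10^{-5}$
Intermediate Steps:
$B = 4$
$T{\left(L,u \right)} = 4$
$x{\left(l \right)} = 2 l$ ($x{\left(l \right)} = 2 - \frac{- 4 l + 4}{2} = 2 - \frac{4 - 4 l}{2} = 2 + \left(-2 + 2 l\right) = 2 l$)
$\frac{1}{-1235 + \left(-35\right) 5 \left(x{\left(1 \right)} + 6\right)^{2}} = \frac{1}{-1235 + \left(-35\right) 5 \left(2 \cdot 1 + 6\right)^{2}} = \frac{1}{-1235 - 175 \left(2 + 6\right)^{2}} = \frac{1}{-1235 - 175 \cdot 8^{2}} = \frac{1}{-1235 - 11200} = \frac{1}{-12435} = - \frac{1}{12435}$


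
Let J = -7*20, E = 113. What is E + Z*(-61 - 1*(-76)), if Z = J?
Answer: -1987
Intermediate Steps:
J = -140
Z = -140
E + Z*(-61 - 1*(-76)) = 113 - 140*(-61 - 1*(-76)) = 113 - 140*(-61 + 76) = 113 - 140*15 = 113 - 2100 = -1987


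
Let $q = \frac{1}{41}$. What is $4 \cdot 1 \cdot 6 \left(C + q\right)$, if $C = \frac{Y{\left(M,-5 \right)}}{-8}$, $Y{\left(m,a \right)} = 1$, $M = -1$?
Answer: $- \frac{99}{41} \approx -2.4146$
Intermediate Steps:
$q = \frac{1}{41} \approx 0.02439$
$C = - \frac{1}{8}$ ($C = 1 \frac{1}{-8} = 1 \left(- \frac{1}{8}\right) = - \frac{1}{8} \approx -0.125$)
$4 \cdot 1 \cdot 6 \left(C + q\right) = 4 \cdot 1 \cdot 6 \left(- \frac{1}{8} + \frac{1}{41}\right) = 4 \cdot 6 \left(- \frac{33}{328}\right) = 24 \left(- \frac{33}{328}\right) = - \frac{99}{41}$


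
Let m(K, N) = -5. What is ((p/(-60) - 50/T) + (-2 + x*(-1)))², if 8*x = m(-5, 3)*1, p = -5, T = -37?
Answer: 2809/788544 ≈ 0.0035623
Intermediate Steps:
x = -5/8 (x = (-5*1)/8 = (⅛)*(-5) = -5/8 ≈ -0.62500)
((p/(-60) - 50/T) + (-2 + x*(-1)))² = ((-5/(-60) - 50/(-37)) + (-2 - 5/8*(-1)))² = ((-5*(-1/60) - 50*(-1/37)) + (-2 + 5/8))² = ((1/12 + 50/37) - 11/8)² = (637/444 - 11/8)² = (53/888)² = 2809/788544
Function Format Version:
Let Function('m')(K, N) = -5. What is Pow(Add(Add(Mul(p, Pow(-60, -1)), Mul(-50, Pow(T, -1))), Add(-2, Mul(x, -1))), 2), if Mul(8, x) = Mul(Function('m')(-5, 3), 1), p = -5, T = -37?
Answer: Rational(2809, 788544) ≈ 0.0035623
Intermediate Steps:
x = Rational(-5, 8) (x = Mul(Rational(1, 8), Mul(-5, 1)) = Mul(Rational(1, 8), -5) = Rational(-5, 8) ≈ -0.62500)
Pow(Add(Add(Mul(p, Pow(-60, -1)), Mul(-50, Pow(T, -1))), Add(-2, Mul(x, -1))), 2) = Pow(Add(Add(Mul(-5, Pow(-60, -1)), Mul(-50, Pow(-37, -1))), Add(-2, Mul(Rational(-5, 8), -1))), 2) = Pow(Add(Add(Mul(-5, Rational(-1, 60)), Mul(-50, Rational(-1, 37))), Add(-2, Rational(5, 8))), 2) = Pow(Add(Add(Rational(1, 12), Rational(50, 37)), Rational(-11, 8)), 2) = Pow(Add(Rational(637, 444), Rational(-11, 8)), 2) = Pow(Rational(53, 888), 2) = Rational(2809, 788544)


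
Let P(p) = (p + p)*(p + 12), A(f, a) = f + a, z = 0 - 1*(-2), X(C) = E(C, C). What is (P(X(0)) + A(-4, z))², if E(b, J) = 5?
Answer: 28224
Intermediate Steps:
X(C) = 5
z = 2 (z = 0 + 2 = 2)
A(f, a) = a + f
P(p) = 2*p*(12 + p) (P(p) = (2*p)*(12 + p) = 2*p*(12 + p))
(P(X(0)) + A(-4, z))² = (2*5*(12 + 5) + (2 - 4))² = (2*5*17 - 2)² = (170 - 2)² = 168² = 28224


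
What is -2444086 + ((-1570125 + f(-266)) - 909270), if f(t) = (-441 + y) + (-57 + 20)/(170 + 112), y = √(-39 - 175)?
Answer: -1388546041/282 + I*√214 ≈ -4.9239e+6 + 14.629*I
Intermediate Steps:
y = I*√214 (y = √(-214) = I*√214 ≈ 14.629*I)
f(t) = -124399/282 + I*√214 (f(t) = (-441 + I*√214) + (-57 + 20)/(170 + 112) = (-441 + I*√214) - 37/282 = -124399/282 + I*√214)
-2444086 + ((-1570125 + f(-266)) - 909270) = -2444086 + ((-1570125 + (-124399/282 + I*√214)) - 909270) = -2444086 + ((-442899649/282 + I*√214) - 909270) = -2444086 + (-699313789/282 + I*√214) = -1388546041/282 + I*√214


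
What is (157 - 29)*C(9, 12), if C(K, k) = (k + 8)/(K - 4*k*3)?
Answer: -512/27 ≈ -18.963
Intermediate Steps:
C(K, k) = (8 + k)/(K - 12*k)
(157 - 29)*C(9, 12) = (157 - 29)*((8 + 12)/(9 - 12*12)) = 128*(20/(9 - 144)) = 128*(20/(-135)) = 128*(-1/135*20) = 128*(-4/27) = -512/27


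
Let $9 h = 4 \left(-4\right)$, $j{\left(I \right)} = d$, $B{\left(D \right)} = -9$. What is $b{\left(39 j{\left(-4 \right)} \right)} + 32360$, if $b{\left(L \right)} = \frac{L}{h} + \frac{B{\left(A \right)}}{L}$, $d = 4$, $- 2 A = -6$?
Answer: $\frac{839077}{26} \approx 32272.0$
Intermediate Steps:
$A = 3$ ($A = \left(- \frac{1}{2}\right) \left(-6\right) = 3$)
$j{\left(I \right)} = 4$
$h = - \frac{16}{9}$ ($h = \frac{4 \left(-4\right)}{9} = \frac{1}{9} \left(-16\right) = - \frac{16}{9} \approx -1.7778$)
$b{\left(L \right)} = - \frac{9}{L} - \frac{9 L}{16}$ ($b{\left(L \right)} = \frac{L}{- \frac{16}{9}} - \frac{9}{L} = L \left(- \frac{9}{16}\right) - \frac{9}{L} = - \frac{9 L}{16} - \frac{9}{L} = - \frac{9}{L} - \frac{9 L}{16}$)
$b{\left(39 j{\left(-4 \right)} \right)} + 32360 = \left(- \frac{9}{39 \cdot 4} - \frac{9 \cdot 39 \cdot 4}{16}\right) + 32360 = \left(- \frac{9}{156} - \frac{351}{4}\right) + 32360 = \left(\left(-9\right) \frac{1}{156} - \frac{351}{4}\right) + 32360 = \left(- \frac{3}{52} - \frac{351}{4}\right) + 32360 = - \frac{2283}{26} + 32360 = \frac{839077}{26}$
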